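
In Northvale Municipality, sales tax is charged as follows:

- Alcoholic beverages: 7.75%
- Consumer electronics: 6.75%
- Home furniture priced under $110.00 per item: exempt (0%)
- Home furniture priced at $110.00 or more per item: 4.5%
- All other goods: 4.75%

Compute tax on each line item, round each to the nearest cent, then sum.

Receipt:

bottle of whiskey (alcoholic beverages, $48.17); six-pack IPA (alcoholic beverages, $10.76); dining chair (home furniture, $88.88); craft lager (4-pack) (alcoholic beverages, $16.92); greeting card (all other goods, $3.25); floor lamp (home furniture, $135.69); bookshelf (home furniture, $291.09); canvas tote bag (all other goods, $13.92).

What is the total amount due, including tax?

Bottle of whiskey $48.17: alcoholic beverages → 7.75% → $3.73
Six-pack IPA $10.76: alcoholic beverages → 7.75% → $0.83
Dining chair $88.88: home furniture, under $110.00 → 0% → $0.00
Craft lager (4-pack) $16.92: alcoholic beverages → 7.75% → $1.31
Greeting card $3.25: all other goods → 4.75% → $0.15
Floor lamp $135.69: home furniture, $110.00 or more → 4.5% → $6.11
Bookshelf $291.09: home furniture, $110.00 or more → 4.5% → $13.10
Canvas tote bag $13.92: all other goods → 4.75% → $0.66
Subtotal = $608.68; tax = $25.89; total due = $634.57

$634.57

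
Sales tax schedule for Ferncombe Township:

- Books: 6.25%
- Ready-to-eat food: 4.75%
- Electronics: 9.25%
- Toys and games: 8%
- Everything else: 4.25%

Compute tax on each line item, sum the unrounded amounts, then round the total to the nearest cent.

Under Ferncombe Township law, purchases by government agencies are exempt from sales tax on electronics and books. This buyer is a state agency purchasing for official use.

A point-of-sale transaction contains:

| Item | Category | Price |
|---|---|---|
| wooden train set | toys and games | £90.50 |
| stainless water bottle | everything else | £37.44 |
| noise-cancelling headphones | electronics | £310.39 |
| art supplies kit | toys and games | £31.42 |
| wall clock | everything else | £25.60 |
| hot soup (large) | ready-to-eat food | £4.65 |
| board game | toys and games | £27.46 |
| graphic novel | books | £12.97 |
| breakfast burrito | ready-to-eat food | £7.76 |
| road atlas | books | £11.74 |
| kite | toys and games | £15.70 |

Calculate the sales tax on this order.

£16.48

Wooden train set £90.50: toys and games → 8% → £7.24
Stainless water bottle £37.44: everything else → 4.25% → £1.5912
Noise-cancelling headphones £310.39: electronics, buyer-exempt → 0% → £0.00
Art supplies kit £31.42: toys and games → 8% → £2.5136
Wall clock £25.60: everything else → 4.25% → £1.088
Hot soup (large) £4.65: ready-to-eat food → 4.75% → £0.220875
Board game £27.46: toys and games → 8% → £2.1968
Graphic novel £12.97: books, buyer-exempt → 0% → £0.00
Breakfast burrito £7.76: ready-to-eat food → 4.75% → £0.3686
Road atlas £11.74: books, buyer-exempt → 0% → £0.00
Kite £15.70: toys and games → 8% → £1.256
Unrounded tax sum = £16.475075 → £16.48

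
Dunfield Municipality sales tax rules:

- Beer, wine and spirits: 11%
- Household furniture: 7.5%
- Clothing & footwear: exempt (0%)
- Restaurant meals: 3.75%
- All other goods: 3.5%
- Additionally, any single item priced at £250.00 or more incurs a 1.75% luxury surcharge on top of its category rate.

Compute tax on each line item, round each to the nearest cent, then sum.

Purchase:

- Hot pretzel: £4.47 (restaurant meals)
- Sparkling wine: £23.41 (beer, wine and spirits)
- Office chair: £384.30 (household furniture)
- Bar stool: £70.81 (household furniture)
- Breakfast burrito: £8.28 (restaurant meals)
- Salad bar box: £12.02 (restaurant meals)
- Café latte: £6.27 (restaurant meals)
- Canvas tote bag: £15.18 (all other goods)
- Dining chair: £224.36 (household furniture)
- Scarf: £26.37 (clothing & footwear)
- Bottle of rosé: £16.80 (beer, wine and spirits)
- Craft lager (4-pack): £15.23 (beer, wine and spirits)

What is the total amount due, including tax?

Hot pretzel £4.47: restaurant meals → 3.75% → £0.17
Sparkling wine £23.41: beer, wine and spirits → 11% → £2.58
Office chair £384.30: household furniture → 7.5% + 1.75% surcharge = 9.25% → £35.55
Bar stool £70.81: household furniture → 7.5% → £5.31
Breakfast burrito £8.28: restaurant meals → 3.75% → £0.31
Salad bar box £12.02: restaurant meals → 3.75% → £0.45
Café latte £6.27: restaurant meals → 3.75% → £0.24
Canvas tote bag £15.18: all other goods → 3.5% → £0.53
Dining chair £224.36: household furniture → 7.5% → £16.83
Scarf £26.37: clothing & footwear → 0% → £0.00
Bottle of rosé £16.80: beer, wine and spirits → 11% → £1.85
Craft lager (4-pack) £15.23: beer, wine and spirits → 11% → £1.68
Subtotal = £807.50; tax = £65.50; total due = £873.00

£873.00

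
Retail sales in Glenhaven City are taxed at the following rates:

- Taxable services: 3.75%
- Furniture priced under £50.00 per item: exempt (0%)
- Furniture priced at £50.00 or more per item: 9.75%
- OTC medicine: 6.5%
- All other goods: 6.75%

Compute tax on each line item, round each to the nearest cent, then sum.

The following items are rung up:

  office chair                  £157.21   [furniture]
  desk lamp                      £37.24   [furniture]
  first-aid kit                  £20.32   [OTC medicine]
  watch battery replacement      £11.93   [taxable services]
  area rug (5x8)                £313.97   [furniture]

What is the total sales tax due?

Office chair £157.21: furniture, £50.00 or more → 9.75% → £15.33
Desk lamp £37.24: furniture, under £50.00 → 0% → £0.00
First-aid kit £20.32: OTC medicine → 6.5% → £1.32
Watch battery replacement £11.93: taxable services → 3.75% → £0.45
Area rug (5x8) £313.97: furniture, £50.00 or more → 9.75% → £30.61
Total tax = £15.33 + £1.32 + £0.45 + £30.61 = £47.71

£47.71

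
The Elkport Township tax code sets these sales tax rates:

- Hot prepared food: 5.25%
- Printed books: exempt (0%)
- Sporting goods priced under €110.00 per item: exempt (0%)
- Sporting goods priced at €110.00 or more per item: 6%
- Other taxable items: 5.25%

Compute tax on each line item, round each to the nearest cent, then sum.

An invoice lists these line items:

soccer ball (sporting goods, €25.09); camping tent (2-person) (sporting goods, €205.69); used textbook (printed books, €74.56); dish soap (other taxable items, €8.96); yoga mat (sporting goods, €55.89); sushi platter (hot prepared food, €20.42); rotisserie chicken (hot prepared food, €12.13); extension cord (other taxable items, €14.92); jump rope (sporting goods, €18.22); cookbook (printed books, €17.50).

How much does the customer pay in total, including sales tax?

Soccer ball €25.09: sporting goods, under €110.00 → 0% → €0.00
Camping tent (2-person) €205.69: sporting goods, €110.00 or more → 6% → €12.34
Used textbook €74.56: printed books → 0% → €0.00
Dish soap €8.96: other taxable items → 5.25% → €0.47
Yoga mat €55.89: sporting goods, under €110.00 → 0% → €0.00
Sushi platter €20.42: hot prepared food → 5.25% → €1.07
Rotisserie chicken €12.13: hot prepared food → 5.25% → €0.64
Extension cord €14.92: other taxable items → 5.25% → €0.78
Jump rope €18.22: sporting goods, under €110.00 → 0% → €0.00
Cookbook €17.50: printed books → 0% → €0.00
Subtotal = €453.38; tax = €15.30; total due = €468.68

€468.68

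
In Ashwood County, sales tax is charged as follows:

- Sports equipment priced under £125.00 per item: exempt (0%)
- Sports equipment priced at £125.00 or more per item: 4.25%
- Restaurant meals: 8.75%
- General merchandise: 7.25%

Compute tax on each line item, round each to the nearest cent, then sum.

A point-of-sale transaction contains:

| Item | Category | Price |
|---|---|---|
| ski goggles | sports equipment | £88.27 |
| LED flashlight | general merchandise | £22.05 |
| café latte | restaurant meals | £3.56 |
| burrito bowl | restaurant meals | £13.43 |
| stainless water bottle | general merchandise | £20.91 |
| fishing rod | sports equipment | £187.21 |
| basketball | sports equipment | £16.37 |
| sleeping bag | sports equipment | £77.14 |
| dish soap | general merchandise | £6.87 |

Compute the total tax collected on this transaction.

Ski goggles £88.27: sports equipment, under £125.00 → 0% → £0.00
LED flashlight £22.05: general merchandise → 7.25% → £1.60
Café latte £3.56: restaurant meals → 8.75% → £0.31
Burrito bowl £13.43: restaurant meals → 8.75% → £1.18
Stainless water bottle £20.91: general merchandise → 7.25% → £1.52
Fishing rod £187.21: sports equipment, £125.00 or more → 4.25% → £7.96
Basketball £16.37: sports equipment, under £125.00 → 0% → £0.00
Sleeping bag £77.14: sports equipment, under £125.00 → 0% → £0.00
Dish soap £6.87: general merchandise → 7.25% → £0.50
Total tax = £1.60 + £0.31 + £1.18 + £1.52 + £7.96 + £0.50 = £13.07

£13.07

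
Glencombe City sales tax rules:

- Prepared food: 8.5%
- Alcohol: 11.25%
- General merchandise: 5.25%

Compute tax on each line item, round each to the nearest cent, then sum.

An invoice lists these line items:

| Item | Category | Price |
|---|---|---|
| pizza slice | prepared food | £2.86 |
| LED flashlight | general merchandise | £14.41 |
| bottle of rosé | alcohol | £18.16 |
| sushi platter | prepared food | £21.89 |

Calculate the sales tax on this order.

Pizza slice £2.86: prepared food → 8.5% → £0.24
LED flashlight £14.41: general merchandise → 5.25% → £0.76
Bottle of rosé £18.16: alcohol → 11.25% → £2.04
Sushi platter £21.89: prepared food → 8.5% → £1.86
Total tax = £0.24 + £0.76 + £2.04 + £1.86 = £4.90

£4.90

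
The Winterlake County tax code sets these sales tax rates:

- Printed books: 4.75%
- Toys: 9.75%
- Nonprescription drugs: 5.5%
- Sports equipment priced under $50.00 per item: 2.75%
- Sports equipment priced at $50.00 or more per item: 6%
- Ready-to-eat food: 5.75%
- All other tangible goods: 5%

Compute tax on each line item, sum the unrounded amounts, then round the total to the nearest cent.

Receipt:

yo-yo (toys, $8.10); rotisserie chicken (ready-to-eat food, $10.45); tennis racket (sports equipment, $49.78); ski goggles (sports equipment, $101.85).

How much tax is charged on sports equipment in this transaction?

Tennis racket $49.78: sports equipment, under $50.00 → 2.75% → $1.36895
Ski goggles $101.85: sports equipment, $50.00 or more → 6% → $6.111
Tax on sports equipment: unrounded sum = $7.47995 → $7.48

$7.48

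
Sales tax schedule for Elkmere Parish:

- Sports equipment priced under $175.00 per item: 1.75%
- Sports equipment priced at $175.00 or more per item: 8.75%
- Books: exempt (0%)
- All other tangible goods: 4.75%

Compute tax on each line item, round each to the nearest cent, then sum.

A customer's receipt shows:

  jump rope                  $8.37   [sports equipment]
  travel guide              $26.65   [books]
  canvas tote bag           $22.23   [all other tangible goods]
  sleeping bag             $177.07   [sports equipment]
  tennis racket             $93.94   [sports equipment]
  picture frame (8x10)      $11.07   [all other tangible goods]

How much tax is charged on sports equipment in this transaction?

$17.28

Jump rope $8.37: sports equipment, under $175.00 → 1.75% → $0.15
Sleeping bag $177.07: sports equipment, $175.00 or more → 8.75% → $15.49
Tennis racket $93.94: sports equipment, under $175.00 → 1.75% → $1.64
Tax on sports equipment = $0.15 + $15.49 + $1.64 = $17.28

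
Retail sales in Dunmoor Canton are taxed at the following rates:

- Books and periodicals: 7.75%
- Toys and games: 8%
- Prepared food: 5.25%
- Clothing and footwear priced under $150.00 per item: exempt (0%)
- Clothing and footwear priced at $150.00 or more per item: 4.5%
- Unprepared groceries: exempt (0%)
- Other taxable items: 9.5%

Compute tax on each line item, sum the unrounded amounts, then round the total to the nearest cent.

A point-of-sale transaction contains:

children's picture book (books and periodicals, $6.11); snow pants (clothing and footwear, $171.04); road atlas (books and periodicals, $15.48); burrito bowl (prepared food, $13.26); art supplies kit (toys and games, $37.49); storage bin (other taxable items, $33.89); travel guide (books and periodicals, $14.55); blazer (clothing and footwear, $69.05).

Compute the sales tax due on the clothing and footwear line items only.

Snow pants $171.04: clothing and footwear, $150.00 or more → 4.5% → $7.6968
Blazer $69.05: clothing and footwear, under $150.00 → 0% → $0.00
Tax on clothing and footwear: unrounded sum = $7.6968 → $7.70

$7.70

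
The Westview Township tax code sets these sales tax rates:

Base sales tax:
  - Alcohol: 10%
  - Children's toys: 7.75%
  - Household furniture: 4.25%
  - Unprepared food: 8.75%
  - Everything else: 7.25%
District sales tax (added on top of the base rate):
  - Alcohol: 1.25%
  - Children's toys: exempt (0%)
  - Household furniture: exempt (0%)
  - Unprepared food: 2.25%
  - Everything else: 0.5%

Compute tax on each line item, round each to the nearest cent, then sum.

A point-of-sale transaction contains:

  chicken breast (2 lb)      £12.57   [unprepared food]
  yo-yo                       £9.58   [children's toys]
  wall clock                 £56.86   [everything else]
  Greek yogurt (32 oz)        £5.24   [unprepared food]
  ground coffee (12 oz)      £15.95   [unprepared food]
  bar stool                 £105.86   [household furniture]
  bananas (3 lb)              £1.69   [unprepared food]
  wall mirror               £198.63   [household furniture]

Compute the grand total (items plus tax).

Chicken breast (2 lb) £12.57: unprepared food → 8.75% + 2.25% district = 11% → £1.38
Yo-yo £9.58: children's toys → 7.75% + 0% district = 7.75% → £0.74
Wall clock £56.86: everything else → 7.25% + 0.5% district = 7.75% → £4.41
Greek yogurt (32 oz) £5.24: unprepared food → 8.75% + 2.25% district = 11% → £0.58
Ground coffee (12 oz) £15.95: unprepared food → 8.75% + 2.25% district = 11% → £1.75
Bar stool £105.86: household furniture → 4.25% + 0% district = 4.25% → £4.50
Bananas (3 lb) £1.69: unprepared food → 8.75% + 2.25% district = 11% → £0.19
Wall mirror £198.63: household furniture → 4.25% + 0% district = 4.25% → £8.44
Subtotal = £406.38; tax = £21.99; total due = £428.37

£428.37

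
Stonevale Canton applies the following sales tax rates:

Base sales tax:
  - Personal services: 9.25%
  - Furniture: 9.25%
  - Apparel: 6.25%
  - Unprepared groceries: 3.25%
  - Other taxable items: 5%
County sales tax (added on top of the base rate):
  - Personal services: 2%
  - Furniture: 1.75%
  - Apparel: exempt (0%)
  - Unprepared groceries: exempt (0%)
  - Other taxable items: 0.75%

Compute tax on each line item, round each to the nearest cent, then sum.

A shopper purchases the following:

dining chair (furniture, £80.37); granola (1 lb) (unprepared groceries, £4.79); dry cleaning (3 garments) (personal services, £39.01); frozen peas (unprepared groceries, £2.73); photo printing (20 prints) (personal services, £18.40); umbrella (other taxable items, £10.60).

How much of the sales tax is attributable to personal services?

Dry cleaning (3 garments) £39.01: personal services → 9.25% + 2% county = 11.25% → £4.39
Photo printing (20 prints) £18.40: personal services → 9.25% + 2% county = 11.25% → £2.07
Tax on personal services = £4.39 + £2.07 = £6.46

£6.46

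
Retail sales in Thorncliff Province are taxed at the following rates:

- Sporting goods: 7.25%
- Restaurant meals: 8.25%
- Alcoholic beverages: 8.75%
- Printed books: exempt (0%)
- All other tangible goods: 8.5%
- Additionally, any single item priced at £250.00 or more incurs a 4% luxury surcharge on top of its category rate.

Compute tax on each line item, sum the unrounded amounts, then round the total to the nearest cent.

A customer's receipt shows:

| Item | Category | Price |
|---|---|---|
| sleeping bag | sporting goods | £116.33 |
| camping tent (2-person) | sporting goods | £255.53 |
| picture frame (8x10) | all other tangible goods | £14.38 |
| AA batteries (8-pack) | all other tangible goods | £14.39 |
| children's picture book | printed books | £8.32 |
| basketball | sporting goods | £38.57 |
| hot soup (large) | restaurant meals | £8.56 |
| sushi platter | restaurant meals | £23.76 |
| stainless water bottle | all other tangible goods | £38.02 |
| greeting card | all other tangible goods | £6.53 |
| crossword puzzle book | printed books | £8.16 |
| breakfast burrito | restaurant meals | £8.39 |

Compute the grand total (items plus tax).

£590.51

Sleeping bag £116.33: sporting goods → 7.25% → £8.433925
Camping tent (2-person) £255.53: sporting goods → 7.25% + 4% surcharge = 11.25% → £28.747125
Picture frame (8x10) £14.38: all other tangible goods → 8.5% → £1.2223
AA batteries (8-pack) £14.39: all other tangible goods → 8.5% → £1.22315
Children's picture book £8.32: printed books → 0% → £0.00
Basketball £38.57: sporting goods → 7.25% → £2.796325
Hot soup (large) £8.56: restaurant meals → 8.25% → £0.7062
Sushi platter £23.76: restaurant meals → 8.25% → £1.9602
Stainless water bottle £38.02: all other tangible goods → 8.5% → £3.2317
Greeting card £6.53: all other tangible goods → 8.5% → £0.55505
Crossword puzzle book £8.16: printed books → 0% → £0.00
Breakfast burrito £8.39: restaurant meals → 8.25% → £0.692175
Subtotal = £540.94; unrounded tax = £49.56815 → £49.57; total due = £590.51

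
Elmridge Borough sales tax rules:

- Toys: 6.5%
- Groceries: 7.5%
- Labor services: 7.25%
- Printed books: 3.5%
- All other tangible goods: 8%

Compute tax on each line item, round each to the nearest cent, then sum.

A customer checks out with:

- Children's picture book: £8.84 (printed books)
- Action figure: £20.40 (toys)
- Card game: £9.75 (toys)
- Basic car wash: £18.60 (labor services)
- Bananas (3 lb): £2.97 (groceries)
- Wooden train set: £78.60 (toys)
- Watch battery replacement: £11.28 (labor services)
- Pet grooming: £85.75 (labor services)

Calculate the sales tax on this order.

£15.99

Children's picture book £8.84: printed books → 3.5% → £0.31
Action figure £20.40: toys → 6.5% → £1.33
Card game £9.75: toys → 6.5% → £0.63
Basic car wash £18.60: labor services → 7.25% → £1.35
Bananas (3 lb) £2.97: groceries → 7.5% → £0.22
Wooden train set £78.60: toys → 6.5% → £5.11
Watch battery replacement £11.28: labor services → 7.25% → £0.82
Pet grooming £85.75: labor services → 7.25% → £6.22
Total tax = £0.31 + £1.33 + £0.63 + £1.35 + £0.22 + £5.11 + £0.82 + £6.22 = £15.99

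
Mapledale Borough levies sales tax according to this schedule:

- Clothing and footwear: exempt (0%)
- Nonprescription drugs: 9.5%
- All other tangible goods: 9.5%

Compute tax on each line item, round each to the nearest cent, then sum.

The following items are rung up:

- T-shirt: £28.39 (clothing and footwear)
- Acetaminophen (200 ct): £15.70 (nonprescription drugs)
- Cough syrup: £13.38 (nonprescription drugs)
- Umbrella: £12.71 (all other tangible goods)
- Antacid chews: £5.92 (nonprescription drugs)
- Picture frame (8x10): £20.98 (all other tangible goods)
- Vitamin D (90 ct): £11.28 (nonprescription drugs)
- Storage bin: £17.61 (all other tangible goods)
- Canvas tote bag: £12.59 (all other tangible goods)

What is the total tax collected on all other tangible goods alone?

Umbrella £12.71: all other tangible goods → 9.5% → £1.21
Picture frame (8x10) £20.98: all other tangible goods → 9.5% → £1.99
Storage bin £17.61: all other tangible goods → 9.5% → £1.67
Canvas tote bag £12.59: all other tangible goods → 9.5% → £1.20
Tax on all other tangible goods = £1.21 + £1.99 + £1.67 + £1.20 = £6.07

£6.07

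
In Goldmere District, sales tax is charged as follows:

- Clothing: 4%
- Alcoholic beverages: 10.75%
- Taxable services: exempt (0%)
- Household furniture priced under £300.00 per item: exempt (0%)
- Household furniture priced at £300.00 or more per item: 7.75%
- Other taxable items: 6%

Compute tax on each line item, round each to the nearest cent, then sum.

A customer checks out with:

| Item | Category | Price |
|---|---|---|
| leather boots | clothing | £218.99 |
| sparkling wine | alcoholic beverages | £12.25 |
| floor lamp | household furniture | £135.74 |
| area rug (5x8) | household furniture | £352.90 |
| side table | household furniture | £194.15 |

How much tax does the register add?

£37.43

Leather boots £218.99: clothing → 4% → £8.76
Sparkling wine £12.25: alcoholic beverages → 10.75% → £1.32
Floor lamp £135.74: household furniture, under £300.00 → 0% → £0.00
Area rug (5x8) £352.90: household furniture, £300.00 or more → 7.75% → £27.35
Side table £194.15: household furniture, under £300.00 → 0% → £0.00
Total tax = £8.76 + £1.32 + £27.35 = £37.43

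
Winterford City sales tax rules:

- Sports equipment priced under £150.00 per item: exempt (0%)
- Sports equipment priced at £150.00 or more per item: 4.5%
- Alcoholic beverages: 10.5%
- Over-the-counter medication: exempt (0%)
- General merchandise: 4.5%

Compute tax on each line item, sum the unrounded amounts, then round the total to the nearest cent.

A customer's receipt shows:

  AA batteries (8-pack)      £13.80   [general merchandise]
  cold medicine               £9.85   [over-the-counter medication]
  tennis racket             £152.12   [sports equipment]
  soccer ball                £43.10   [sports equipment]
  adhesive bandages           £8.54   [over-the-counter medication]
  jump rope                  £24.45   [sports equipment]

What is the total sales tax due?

AA batteries (8-pack) £13.80: general merchandise → 4.5% → £0.621
Cold medicine £9.85: over-the-counter medication → 0% → £0.00
Tennis racket £152.12: sports equipment, £150.00 or more → 4.5% → £6.8454
Soccer ball £43.10: sports equipment, under £150.00 → 0% → £0.00
Adhesive bandages £8.54: over-the-counter medication → 0% → £0.00
Jump rope £24.45: sports equipment, under £150.00 → 0% → £0.00
Unrounded tax sum = £7.4664 → £7.47

£7.47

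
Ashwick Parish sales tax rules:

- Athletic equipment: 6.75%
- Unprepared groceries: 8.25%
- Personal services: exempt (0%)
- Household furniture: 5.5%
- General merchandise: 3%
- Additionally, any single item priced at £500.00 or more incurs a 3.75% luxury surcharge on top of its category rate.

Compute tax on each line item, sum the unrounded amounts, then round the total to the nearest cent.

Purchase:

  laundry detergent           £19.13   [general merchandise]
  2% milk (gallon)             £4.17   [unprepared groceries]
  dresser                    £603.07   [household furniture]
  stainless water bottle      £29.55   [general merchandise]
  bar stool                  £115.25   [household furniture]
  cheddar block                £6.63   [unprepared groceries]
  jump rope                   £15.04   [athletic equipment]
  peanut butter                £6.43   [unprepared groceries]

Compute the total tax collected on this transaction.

£66.02

Laundry detergent £19.13: general merchandise → 3% → £0.5739
2% milk (gallon) £4.17: unprepared groceries → 8.25% → £0.344025
Dresser £603.07: household furniture → 5.5% + 3.75% surcharge = 9.25% → £55.783975
Stainless water bottle £29.55: general merchandise → 3% → £0.8865
Bar stool £115.25: household furniture → 5.5% → £6.33875
Cheddar block £6.63: unprepared groceries → 8.25% → £0.546975
Jump rope £15.04: athletic equipment → 6.75% → £1.0152
Peanut butter £6.43: unprepared groceries → 8.25% → £0.530475
Unrounded tax sum = £66.0198 → £66.02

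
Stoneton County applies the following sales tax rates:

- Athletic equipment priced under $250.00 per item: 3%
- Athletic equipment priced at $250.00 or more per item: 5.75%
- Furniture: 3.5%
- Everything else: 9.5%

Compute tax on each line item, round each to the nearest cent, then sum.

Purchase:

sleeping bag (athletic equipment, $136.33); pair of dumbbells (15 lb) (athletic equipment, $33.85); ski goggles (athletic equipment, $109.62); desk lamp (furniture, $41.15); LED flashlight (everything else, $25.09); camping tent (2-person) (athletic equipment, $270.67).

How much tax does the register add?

Sleeping bag $136.33: athletic equipment, under $250.00 → 3% → $4.09
Pair of dumbbells (15 lb) $33.85: athletic equipment, under $250.00 → 3% → $1.02
Ski goggles $109.62: athletic equipment, under $250.00 → 3% → $3.29
Desk lamp $41.15: furniture → 3.5% → $1.44
LED flashlight $25.09: everything else → 9.5% → $2.38
Camping tent (2-person) $270.67: athletic equipment, $250.00 or more → 5.75% → $15.56
Total tax = $4.09 + $1.02 + $3.29 + $1.44 + $2.38 + $15.56 = $27.78

$27.78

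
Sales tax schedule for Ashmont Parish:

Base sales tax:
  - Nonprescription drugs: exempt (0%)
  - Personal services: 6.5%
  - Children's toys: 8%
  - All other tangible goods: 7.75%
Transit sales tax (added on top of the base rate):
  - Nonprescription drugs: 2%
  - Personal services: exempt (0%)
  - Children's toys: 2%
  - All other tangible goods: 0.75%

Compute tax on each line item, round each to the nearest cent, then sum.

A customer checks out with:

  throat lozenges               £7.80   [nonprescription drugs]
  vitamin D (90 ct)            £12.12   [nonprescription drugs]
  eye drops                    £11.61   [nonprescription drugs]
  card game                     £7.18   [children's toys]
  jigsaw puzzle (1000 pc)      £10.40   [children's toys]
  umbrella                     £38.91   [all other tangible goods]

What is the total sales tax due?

£5.70

Throat lozenges £7.80: nonprescription drugs → 0% + 2% transit = 2% → £0.16
Vitamin D (90 ct) £12.12: nonprescription drugs → 0% + 2% transit = 2% → £0.24
Eye drops £11.61: nonprescription drugs → 0% + 2% transit = 2% → £0.23
Card game £7.18: children's toys → 8% + 2% transit = 10% → £0.72
Jigsaw puzzle (1000 pc) £10.40: children's toys → 8% + 2% transit = 10% → £1.04
Umbrella £38.91: all other tangible goods → 7.75% + 0.75% transit = 8.5% → £3.31
Total tax = £0.16 + £0.24 + £0.23 + £0.72 + £1.04 + £3.31 = £5.70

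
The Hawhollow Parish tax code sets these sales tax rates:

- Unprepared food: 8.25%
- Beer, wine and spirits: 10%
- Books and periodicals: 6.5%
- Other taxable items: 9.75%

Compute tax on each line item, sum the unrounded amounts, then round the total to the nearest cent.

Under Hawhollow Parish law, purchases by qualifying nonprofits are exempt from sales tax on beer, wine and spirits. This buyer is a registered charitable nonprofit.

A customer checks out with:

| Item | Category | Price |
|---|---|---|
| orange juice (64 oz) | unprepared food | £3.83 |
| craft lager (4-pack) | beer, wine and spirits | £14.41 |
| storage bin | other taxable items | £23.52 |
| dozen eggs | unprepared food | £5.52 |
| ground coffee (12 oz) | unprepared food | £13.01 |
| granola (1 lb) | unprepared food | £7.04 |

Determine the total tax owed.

£4.72

Orange juice (64 oz) £3.83: unprepared food → 8.25% → £0.315975
Craft lager (4-pack) £14.41: beer, wine and spirits, buyer-exempt → 0% → £0.00
Storage bin £23.52: other taxable items → 9.75% → £2.2932
Dozen eggs £5.52: unprepared food → 8.25% → £0.4554
Ground coffee (12 oz) £13.01: unprepared food → 8.25% → £1.073325
Granola (1 lb) £7.04: unprepared food → 8.25% → £0.5808
Unrounded tax sum = £4.7187 → £4.72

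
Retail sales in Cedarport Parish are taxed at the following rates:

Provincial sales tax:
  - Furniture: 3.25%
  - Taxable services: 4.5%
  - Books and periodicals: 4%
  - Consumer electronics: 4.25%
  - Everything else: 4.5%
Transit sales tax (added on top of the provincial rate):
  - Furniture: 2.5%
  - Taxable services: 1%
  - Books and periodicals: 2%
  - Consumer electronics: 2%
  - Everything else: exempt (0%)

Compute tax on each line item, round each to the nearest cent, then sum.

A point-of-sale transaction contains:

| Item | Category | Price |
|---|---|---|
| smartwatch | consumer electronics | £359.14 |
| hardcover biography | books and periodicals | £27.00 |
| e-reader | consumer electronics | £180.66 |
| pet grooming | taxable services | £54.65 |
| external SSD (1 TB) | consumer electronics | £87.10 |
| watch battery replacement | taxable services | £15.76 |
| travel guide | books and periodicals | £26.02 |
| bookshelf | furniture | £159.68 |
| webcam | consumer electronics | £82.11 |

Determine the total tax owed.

Smartwatch £359.14: consumer electronics → 4.25% + 2% transit = 6.25% → £22.45
Hardcover biography £27.00: books and periodicals → 4% + 2% transit = 6% → £1.62
E-reader £180.66: consumer electronics → 4.25% + 2% transit = 6.25% → £11.29
Pet grooming £54.65: taxable services → 4.5% + 1% transit = 5.5% → £3.01
External SSD (1 TB) £87.10: consumer electronics → 4.25% + 2% transit = 6.25% → £5.44
Watch battery replacement £15.76: taxable services → 4.5% + 1% transit = 5.5% → £0.87
Travel guide £26.02: books and periodicals → 4% + 2% transit = 6% → £1.56
Bookshelf £159.68: furniture → 3.25% + 2.5% transit = 5.75% → £9.18
Webcam £82.11: consumer electronics → 4.25% + 2% transit = 6.25% → £5.13
Total tax = £22.45 + £1.62 + £11.29 + £3.01 + £5.44 + £0.87 + £1.56 + £9.18 + £5.13 = £60.55

£60.55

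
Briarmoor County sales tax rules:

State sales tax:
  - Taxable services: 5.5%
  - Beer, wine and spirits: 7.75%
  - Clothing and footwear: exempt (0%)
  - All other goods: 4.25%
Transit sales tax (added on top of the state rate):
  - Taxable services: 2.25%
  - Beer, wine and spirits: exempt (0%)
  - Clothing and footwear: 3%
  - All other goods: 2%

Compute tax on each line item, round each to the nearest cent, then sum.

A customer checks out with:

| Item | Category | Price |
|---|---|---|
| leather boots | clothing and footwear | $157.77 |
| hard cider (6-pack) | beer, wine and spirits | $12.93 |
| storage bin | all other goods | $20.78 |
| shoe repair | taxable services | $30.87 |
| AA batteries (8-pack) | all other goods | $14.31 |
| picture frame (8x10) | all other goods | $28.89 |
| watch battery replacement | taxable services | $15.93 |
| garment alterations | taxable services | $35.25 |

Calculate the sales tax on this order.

$16.08

Leather boots $157.77: clothing and footwear → 0% + 3% transit = 3% → $4.73
Hard cider (6-pack) $12.93: beer, wine and spirits → 7.75% + 0% transit = 7.75% → $1.00
Storage bin $20.78: all other goods → 4.25% + 2% transit = 6.25% → $1.30
Shoe repair $30.87: taxable services → 5.5% + 2.25% transit = 7.75% → $2.39
AA batteries (8-pack) $14.31: all other goods → 4.25% + 2% transit = 6.25% → $0.89
Picture frame (8x10) $28.89: all other goods → 4.25% + 2% transit = 6.25% → $1.81
Watch battery replacement $15.93: taxable services → 5.5% + 2.25% transit = 7.75% → $1.23
Garment alterations $35.25: taxable services → 5.5% + 2.25% transit = 7.75% → $2.73
Total tax = $4.73 + $1.00 + $1.30 + $2.39 + $0.89 + $1.81 + $1.23 + $2.73 = $16.08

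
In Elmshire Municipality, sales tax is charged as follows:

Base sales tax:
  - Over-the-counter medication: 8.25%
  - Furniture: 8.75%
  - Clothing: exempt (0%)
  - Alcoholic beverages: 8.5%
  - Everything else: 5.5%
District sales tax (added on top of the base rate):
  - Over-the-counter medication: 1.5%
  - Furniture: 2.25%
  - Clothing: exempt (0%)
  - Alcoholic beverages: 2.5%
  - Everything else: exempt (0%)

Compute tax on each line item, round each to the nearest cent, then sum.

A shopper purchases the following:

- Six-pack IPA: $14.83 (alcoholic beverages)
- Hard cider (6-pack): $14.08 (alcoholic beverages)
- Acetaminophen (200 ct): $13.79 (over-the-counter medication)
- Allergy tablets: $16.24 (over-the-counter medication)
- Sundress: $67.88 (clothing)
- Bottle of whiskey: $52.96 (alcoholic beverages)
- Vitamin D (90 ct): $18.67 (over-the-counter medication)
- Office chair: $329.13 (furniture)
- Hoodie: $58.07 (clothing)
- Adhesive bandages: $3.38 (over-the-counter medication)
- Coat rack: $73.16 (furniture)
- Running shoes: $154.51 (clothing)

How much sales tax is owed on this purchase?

Six-pack IPA $14.83: alcoholic beverages → 8.5% + 2.5% district = 11% → $1.63
Hard cider (6-pack) $14.08: alcoholic beverages → 8.5% + 2.5% district = 11% → $1.55
Acetaminophen (200 ct) $13.79: over-the-counter medication → 8.25% + 1.5% district = 9.75% → $1.34
Allergy tablets $16.24: over-the-counter medication → 8.25% + 1.5% district = 9.75% → $1.58
Sundress $67.88: clothing → 0% + 0% district = 0% → $0.00
Bottle of whiskey $52.96: alcoholic beverages → 8.5% + 2.5% district = 11% → $5.83
Vitamin D (90 ct) $18.67: over-the-counter medication → 8.25% + 1.5% district = 9.75% → $1.82
Office chair $329.13: furniture → 8.75% + 2.25% district = 11% → $36.20
Hoodie $58.07: clothing → 0% + 0% district = 0% → $0.00
Adhesive bandages $3.38: over-the-counter medication → 8.25% + 1.5% district = 9.75% → $0.33
Coat rack $73.16: furniture → 8.75% + 2.25% district = 11% → $8.05
Running shoes $154.51: clothing → 0% + 0% district = 0% → $0.00
Total tax = $1.63 + $1.55 + $1.34 + $1.58 + $5.83 + $1.82 + $36.20 + $0.33 + $8.05 = $58.33

$58.33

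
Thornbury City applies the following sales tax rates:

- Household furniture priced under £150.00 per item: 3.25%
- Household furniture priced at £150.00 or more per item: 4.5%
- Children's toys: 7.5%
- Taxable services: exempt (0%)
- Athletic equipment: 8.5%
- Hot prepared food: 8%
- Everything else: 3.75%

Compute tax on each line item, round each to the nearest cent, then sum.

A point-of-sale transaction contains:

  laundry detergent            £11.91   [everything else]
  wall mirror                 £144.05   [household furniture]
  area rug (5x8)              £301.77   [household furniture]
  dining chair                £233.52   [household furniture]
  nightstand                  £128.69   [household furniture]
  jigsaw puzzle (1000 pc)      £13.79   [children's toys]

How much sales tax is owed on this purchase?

Laundry detergent £11.91: everything else → 3.75% → £0.45
Wall mirror £144.05: household furniture, under £150.00 → 3.25% → £4.68
Area rug (5x8) £301.77: household furniture, £150.00 or more → 4.5% → £13.58
Dining chair £233.52: household furniture, £150.00 or more → 4.5% → £10.51
Nightstand £128.69: household furniture, under £150.00 → 3.25% → £4.18
Jigsaw puzzle (1000 pc) £13.79: children's toys → 7.5% → £1.03
Total tax = £0.45 + £4.68 + £13.58 + £10.51 + £4.18 + £1.03 = £34.43

£34.43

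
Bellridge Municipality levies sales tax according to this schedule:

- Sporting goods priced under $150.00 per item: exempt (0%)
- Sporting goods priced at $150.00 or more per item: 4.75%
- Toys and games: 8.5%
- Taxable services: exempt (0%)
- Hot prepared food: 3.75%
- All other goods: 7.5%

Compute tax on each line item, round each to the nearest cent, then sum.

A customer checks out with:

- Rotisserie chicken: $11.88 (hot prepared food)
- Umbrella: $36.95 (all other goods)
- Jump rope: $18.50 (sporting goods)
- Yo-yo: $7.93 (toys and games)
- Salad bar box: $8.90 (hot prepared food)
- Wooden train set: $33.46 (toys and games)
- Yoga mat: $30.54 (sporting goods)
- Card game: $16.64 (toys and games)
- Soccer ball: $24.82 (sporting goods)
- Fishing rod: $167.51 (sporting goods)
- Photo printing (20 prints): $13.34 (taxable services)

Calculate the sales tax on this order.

$16.43

Rotisserie chicken $11.88: hot prepared food → 3.75% → $0.45
Umbrella $36.95: all other goods → 7.5% → $2.77
Jump rope $18.50: sporting goods, under $150.00 → 0% → $0.00
Yo-yo $7.93: toys and games → 8.5% → $0.67
Salad bar box $8.90: hot prepared food → 3.75% → $0.33
Wooden train set $33.46: toys and games → 8.5% → $2.84
Yoga mat $30.54: sporting goods, under $150.00 → 0% → $0.00
Card game $16.64: toys and games → 8.5% → $1.41
Soccer ball $24.82: sporting goods, under $150.00 → 0% → $0.00
Fishing rod $167.51: sporting goods, $150.00 or more → 4.75% → $7.96
Photo printing (20 prints) $13.34: taxable services → 0% → $0.00
Total tax = $0.45 + $2.77 + $0.67 + $0.33 + $2.84 + $1.41 + $7.96 = $16.43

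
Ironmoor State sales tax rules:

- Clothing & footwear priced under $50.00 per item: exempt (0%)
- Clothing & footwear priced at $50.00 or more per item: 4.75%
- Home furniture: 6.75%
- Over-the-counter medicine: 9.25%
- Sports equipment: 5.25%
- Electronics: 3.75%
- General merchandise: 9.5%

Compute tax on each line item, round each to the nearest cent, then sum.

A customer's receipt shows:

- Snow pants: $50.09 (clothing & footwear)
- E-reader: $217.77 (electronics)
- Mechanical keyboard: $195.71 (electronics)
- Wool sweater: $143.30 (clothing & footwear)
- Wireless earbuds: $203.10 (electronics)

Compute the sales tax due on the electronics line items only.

E-reader $217.77: electronics → 3.75% → $8.17
Mechanical keyboard $195.71: electronics → 3.75% → $7.34
Wireless earbuds $203.10: electronics → 3.75% → $7.62
Tax on electronics = $8.17 + $7.34 + $7.62 = $23.13

$23.13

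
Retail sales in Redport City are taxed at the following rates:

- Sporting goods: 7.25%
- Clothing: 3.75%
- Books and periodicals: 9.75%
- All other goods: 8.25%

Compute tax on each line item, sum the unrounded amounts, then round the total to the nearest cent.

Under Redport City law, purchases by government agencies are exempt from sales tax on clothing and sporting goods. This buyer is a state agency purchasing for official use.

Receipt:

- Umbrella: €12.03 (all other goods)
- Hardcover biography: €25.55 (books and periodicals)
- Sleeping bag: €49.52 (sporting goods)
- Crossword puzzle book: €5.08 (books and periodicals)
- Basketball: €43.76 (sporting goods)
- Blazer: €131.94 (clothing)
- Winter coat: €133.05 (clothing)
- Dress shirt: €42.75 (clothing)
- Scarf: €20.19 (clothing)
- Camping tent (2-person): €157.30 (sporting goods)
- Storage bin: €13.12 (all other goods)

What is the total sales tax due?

Umbrella €12.03: all other goods → 8.25% → €0.992475
Hardcover biography €25.55: books and periodicals → 9.75% → €2.491125
Sleeping bag €49.52: sporting goods, buyer-exempt → 0% → €0.00
Crossword puzzle book €5.08: books and periodicals → 9.75% → €0.4953
Basketball €43.76: sporting goods, buyer-exempt → 0% → €0.00
Blazer €131.94: clothing, buyer-exempt → 0% → €0.00
Winter coat €133.05: clothing, buyer-exempt → 0% → €0.00
Dress shirt €42.75: clothing, buyer-exempt → 0% → €0.00
Scarf €20.19: clothing, buyer-exempt → 0% → €0.00
Camping tent (2-person) €157.30: sporting goods, buyer-exempt → 0% → €0.00
Storage bin €13.12: all other goods → 8.25% → €1.0824
Unrounded tax sum = €5.0613 → €5.06

€5.06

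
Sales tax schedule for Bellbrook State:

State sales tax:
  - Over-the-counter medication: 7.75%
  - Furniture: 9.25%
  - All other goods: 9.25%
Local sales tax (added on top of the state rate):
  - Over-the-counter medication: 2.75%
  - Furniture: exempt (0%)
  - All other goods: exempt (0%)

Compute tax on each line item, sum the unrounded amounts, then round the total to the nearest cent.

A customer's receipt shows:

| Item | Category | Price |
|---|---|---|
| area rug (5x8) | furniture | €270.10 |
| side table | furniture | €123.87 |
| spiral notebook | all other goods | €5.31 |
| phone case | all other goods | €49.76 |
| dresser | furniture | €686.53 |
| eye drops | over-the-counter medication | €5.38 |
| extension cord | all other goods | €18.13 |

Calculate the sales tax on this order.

€107.28

Area rug (5x8) €270.10: furniture → 9.25% + 0% local = 9.25% → €24.98425
Side table €123.87: furniture → 9.25% + 0% local = 9.25% → €11.457975
Spiral notebook €5.31: all other goods → 9.25% + 0% local = 9.25% → €0.491175
Phone case €49.76: all other goods → 9.25% + 0% local = 9.25% → €4.6028
Dresser €686.53: furniture → 9.25% + 0% local = 9.25% → €63.504025
Eye drops €5.38: over-the-counter medication → 7.75% + 2.75% local = 10.5% → €0.5649
Extension cord €18.13: all other goods → 9.25% + 0% local = 9.25% → €1.677025
Unrounded tax sum = €107.28215 → €107.28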